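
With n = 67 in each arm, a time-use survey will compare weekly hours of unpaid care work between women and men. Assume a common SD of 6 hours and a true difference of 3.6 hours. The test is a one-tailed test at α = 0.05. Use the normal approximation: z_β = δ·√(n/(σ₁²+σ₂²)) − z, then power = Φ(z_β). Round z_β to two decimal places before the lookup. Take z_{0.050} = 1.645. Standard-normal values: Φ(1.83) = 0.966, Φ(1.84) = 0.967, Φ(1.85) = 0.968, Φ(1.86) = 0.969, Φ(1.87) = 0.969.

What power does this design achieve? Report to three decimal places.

z_β = δ·√(n/(σ₁²+σ₂²)) − z_α
    = 3.6 · √(67/72) − 1.645
    = 3.6 · 0.96465 − 1.645
    = 3.4728 − 1.645 = 1.8278 → 1.83
Power = Φ(1.83) = 0.966.

Power ≈ 0.966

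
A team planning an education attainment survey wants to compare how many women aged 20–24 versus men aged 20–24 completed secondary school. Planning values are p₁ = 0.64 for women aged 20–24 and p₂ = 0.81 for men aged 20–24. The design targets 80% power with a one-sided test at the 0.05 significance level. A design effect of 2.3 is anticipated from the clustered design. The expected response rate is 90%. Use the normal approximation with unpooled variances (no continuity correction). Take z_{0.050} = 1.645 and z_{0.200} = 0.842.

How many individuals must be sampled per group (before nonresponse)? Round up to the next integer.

n = 211 per group

n = (z_α + z_β)² · [p₁(1−p₁) + p₂(1−p₂)] / (p₁ − p₂)²
  = (1.645 + 0.842)² · (0.64·0.36 + 0.81·0.19) / (-0.17)²
  = (2.487)² · (0.2304 + 0.1539) / 0.0289
  = 6.1852 · 0.3843 / 0.0289
  = 82.25
Design effect: 2.3 × 82.25 = 189.17.
Adjust for 90% response: 189.17 / 0.90 = 210.19.
Round up → n = 211 per group.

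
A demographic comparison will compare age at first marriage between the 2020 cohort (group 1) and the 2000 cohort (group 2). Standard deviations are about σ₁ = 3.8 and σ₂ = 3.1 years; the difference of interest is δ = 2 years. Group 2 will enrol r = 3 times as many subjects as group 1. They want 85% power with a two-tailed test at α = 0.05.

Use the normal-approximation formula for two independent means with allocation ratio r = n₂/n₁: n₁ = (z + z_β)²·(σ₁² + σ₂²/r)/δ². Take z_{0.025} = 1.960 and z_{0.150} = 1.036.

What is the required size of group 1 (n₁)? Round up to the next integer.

n₁ = 40

n₁ = (z_{α/2} + z_β)² · (σ₁² + σ₂²/r) / δ²
   = (1.960 + 1.036)² · (3.8² + 3.1²/3) / 2²
   = 8.9760 · (14.44 + 3.2033) / 4
   = 8.9760 · 17.6433 / 4
   = 39.59
Round up → n₁ = 40; n₂ = r·n₁ = 3 × 40 = 120.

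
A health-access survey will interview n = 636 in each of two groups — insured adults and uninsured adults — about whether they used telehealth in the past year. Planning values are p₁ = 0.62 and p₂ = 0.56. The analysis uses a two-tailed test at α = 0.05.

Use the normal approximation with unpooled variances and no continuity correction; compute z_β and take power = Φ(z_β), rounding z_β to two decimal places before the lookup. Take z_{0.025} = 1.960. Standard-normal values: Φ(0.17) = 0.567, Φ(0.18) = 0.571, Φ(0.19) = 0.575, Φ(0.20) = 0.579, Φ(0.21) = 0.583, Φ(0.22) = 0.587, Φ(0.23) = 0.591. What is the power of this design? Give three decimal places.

z_β = |p₁−p₂|·√(n/[p₁q₁+p₂q₂]) − z_{α/2}
    = 0.06 · √(636/0.4820) − 1.960
    = 0.06 · 36.3250 − 1.960
    = 2.1795 − 1.960 = 0.2195 → 0.22
Power = Φ(0.22) = 0.587.

Power ≈ 0.587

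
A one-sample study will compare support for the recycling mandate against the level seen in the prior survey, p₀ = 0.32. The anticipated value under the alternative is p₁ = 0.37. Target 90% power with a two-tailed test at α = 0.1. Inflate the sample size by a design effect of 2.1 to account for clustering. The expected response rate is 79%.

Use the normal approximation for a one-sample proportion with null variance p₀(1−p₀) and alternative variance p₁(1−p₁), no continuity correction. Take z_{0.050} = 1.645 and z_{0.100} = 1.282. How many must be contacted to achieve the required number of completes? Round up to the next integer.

n = [z_{α/2}·√(p₀q₀) + z_β·√(p₁q₁)]² / (p₁ − p₀)²
  = [1.645·√(0.32·0.68) + 1.282·√(0.37·0.63)]² / (0.05)²
  = [1.645·0.4665 + 1.282·0.4828]² / 0.0025
  = [1.3863]² / 0.0025
  = 768.74
Design effect: 2.1 × 768.74 = 1614.35.
Adjust for 79% response: 1614.35 / 0.79 = 2043.49.
Round up → n = 2044.

n = 2044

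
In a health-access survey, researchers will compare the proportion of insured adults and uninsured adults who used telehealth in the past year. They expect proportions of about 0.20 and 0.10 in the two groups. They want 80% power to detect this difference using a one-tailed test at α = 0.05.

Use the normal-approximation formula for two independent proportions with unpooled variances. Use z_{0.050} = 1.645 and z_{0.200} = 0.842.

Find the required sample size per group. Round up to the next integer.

n = 155 per group

n = (z_α + z_β)² · [p₁(1−p₁) + p₂(1−p₂)] / (p₁ − p₂)²
  = (1.645 + 0.842)² · (0.20·0.80 + 0.10·0.90) / (0.10)²
  = (2.487)² · (0.1600 + 0.0900) / 0.0100
  = 6.1852 · 0.2500 / 0.0100
  = 154.63
Round up → n = 155 per group.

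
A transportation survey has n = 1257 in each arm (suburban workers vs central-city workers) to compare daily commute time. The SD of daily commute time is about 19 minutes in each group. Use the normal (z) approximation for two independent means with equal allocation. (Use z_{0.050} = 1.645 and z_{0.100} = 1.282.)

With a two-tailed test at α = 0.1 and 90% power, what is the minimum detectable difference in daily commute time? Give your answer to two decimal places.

Minimum detectable difference ≈ 2.22 minutes

δ = (z_{α/2} + z_β) · √((σ₁²+σ₂²)/n)
  = (1.645 + 1.282) · √(722/1257)
  = 2.927 · √0.57438
  = 2.927 · 0.7579
  = 2.2183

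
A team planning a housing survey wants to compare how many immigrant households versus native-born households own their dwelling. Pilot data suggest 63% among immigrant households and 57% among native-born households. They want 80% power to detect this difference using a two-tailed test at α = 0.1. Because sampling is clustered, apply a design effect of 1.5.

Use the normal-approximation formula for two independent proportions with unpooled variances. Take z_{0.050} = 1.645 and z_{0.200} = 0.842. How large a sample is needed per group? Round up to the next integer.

n = (z_{α/2} + z_β)² · [p₁(1−p₁) + p₂(1−p₂)] / (p₁ − p₂)²
  = (1.645 + 0.842)² · (0.63·0.37 + 0.57·0.43) / (0.06)²
  = (2.487)² · (0.2331 + 0.2451) / 0.0036
  = 6.1852 · 0.4782 / 0.0036
  = 821.60
Design effect: 1.5 × 821.60 = 1232.39.
Round up → n = 1233 per group.

n = 1233 per group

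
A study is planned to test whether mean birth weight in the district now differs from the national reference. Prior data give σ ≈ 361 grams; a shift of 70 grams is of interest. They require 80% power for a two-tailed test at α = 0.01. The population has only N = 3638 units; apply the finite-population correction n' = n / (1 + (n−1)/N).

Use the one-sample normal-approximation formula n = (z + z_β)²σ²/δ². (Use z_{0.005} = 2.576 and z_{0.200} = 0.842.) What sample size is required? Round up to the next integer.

n = 287

n = (z_{α/2} + z_β)² · σ² / δ²
  = (2.576 + 0.842)² · 361² / 70²
  = 11.6827 · 130321 / 4900
  = 310.72
Finite-population correction (N = 3638): 310.72 / (1 + (310.72 − 1)/3638) = 286.34.
Round up → n = 287.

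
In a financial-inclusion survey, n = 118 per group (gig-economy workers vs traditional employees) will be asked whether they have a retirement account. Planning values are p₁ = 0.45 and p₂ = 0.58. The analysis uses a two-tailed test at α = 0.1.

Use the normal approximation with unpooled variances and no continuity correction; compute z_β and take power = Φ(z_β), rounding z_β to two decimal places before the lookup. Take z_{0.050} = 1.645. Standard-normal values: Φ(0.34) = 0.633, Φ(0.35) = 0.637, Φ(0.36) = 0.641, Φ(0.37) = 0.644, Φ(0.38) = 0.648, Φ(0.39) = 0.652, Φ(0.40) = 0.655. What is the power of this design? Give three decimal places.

Power ≈ 0.644

z_β = |p₁−p₂|·√(n/[p₁q₁+p₂q₂]) − z_{α/2}
    = 0.13 · √(118/0.4911) − 1.645
    = 0.13 · 15.5009 − 1.645
    = 2.0151 − 1.645 = 0.3701 → 0.37
Power = Φ(0.37) = 0.644.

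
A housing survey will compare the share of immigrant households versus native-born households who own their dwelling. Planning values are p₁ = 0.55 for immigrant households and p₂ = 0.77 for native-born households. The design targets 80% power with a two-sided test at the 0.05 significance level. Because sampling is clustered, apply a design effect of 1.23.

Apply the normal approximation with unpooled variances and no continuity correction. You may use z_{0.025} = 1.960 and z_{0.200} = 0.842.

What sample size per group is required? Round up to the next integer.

n = (z_{α/2} + z_β)² · [p₁(1−p₁) + p₂(1−p₂)] / (p₁ − p₂)²
  = (1.960 + 0.842)² · (0.55·0.45 + 0.77·0.23) / (-0.22)²
  = (2.802)² · (0.2475 + 0.1771) / 0.0484
  = 7.8512 · 0.4246 / 0.0484
  = 68.88
Design effect: 1.23 × 68.88 = 84.72.
Round up → n = 85 per group.

n = 85 per group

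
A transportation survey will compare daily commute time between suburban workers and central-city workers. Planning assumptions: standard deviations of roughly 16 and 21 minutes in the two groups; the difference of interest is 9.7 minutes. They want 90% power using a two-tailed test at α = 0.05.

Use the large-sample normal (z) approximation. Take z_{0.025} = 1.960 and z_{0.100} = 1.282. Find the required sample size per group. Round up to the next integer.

n = 78 per group

n = (z_{α/2} + z_β)² · (σ₁² + σ₂²) / δ²
  = (1.960 + 1.282)² · (16² + 21² = 697) / 9.7²
  = 10.5106 · 697 / 94.09
  = 77.86
Round up → n = 78 per group.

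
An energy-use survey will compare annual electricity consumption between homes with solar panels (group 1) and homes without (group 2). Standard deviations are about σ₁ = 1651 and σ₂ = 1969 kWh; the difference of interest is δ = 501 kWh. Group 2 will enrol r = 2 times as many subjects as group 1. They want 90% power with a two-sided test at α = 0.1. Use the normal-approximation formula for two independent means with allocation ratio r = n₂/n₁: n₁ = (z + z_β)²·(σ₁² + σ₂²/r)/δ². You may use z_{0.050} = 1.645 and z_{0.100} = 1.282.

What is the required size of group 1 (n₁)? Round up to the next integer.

n₁ = (z_{α/2} + z_β)² · (σ₁² + σ₂²/r) / δ²
   = (1.645 + 1.282)² · (1651² + 1969²/2) / 501²
   = 8.5673 · (2725801 + 1938480.5) / 251001
   = 8.5673 · 4664281.5 / 251001
   = 159.20
Round up → n₁ = 160; n₂ = r·n₁ = 2 × 160 = 320.

n₁ = 160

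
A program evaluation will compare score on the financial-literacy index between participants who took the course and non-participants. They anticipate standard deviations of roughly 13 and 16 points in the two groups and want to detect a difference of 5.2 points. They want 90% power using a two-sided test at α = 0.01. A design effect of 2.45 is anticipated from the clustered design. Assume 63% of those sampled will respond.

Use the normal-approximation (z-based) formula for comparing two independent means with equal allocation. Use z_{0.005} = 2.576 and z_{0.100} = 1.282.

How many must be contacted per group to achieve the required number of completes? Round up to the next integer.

n = (z_{α/2} + z_β)² · (σ₁² + σ₂²) / δ²
  = (2.576 + 1.282)² · (13² + 16² = 425) / 5.2²
  = 14.8842 · 425 / 27.04
  = 233.94
Design effect: 2.45 × 233.94 = 573.16.
Adjust for 63% response: 573.16 / 0.63 = 909.77.
Round up → n = 910 per group.

n = 910 per group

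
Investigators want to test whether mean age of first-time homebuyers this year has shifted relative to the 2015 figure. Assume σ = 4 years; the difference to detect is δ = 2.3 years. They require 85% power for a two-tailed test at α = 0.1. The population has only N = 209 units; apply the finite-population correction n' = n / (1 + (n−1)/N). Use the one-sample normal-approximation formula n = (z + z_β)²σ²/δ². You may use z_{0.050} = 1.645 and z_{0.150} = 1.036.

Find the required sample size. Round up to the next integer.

n = (z_{α/2} + z_β)² · σ² / δ²
  = (1.645 + 1.036)² · 4² / 2.3²
  = 7.1878 · 16 / 5.29
  = 21.74
Finite-population correction (N = 209): 21.74 / (1 + (21.74 − 1)/209) = 19.78.
Round up → n = 20.

n = 20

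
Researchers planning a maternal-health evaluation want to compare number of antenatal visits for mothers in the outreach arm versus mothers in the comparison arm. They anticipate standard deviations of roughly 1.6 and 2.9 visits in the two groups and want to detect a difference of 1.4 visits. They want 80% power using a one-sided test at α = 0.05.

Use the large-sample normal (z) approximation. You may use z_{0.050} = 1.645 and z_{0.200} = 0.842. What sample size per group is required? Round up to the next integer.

n = 35 per group

n = (z_α + z_β)² · (σ₁² + σ₂²) / δ²
  = (1.645 + 0.842)² · (1.6² + 2.9² = 10.97) / 1.4²
  = 6.1852 · 10.97 / 1.96
  = 34.62
Round up → n = 35 per group.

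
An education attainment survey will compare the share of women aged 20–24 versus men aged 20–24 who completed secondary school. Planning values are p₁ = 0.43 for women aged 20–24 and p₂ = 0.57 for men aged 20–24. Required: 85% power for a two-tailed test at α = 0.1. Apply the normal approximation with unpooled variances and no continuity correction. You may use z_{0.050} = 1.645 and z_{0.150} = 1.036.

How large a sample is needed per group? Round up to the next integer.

n = (z_{α/2} + z_β)² · [p₁(1−p₁) + p₂(1−p₂)] / (p₁ − p₂)²
  = (1.645 + 1.036)² · (0.43·0.57 + 0.57·0.43) / (-0.14)²
  = (2.681)² · (0.2451 + 0.2451) / 0.0196
  = 7.1878 · 0.4902 / 0.0196
  = 179.77
Round up → n = 180 per group.

n = 180 per group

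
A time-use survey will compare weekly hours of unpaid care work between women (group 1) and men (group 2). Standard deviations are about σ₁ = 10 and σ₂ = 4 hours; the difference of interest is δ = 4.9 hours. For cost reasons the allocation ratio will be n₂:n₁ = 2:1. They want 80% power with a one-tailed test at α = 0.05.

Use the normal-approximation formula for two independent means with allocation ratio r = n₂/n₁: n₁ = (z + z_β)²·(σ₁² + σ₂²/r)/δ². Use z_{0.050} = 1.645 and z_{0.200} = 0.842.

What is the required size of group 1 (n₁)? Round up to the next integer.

n₁ = 28

n₁ = (z_α + z_β)² · (σ₁² + σ₂²/r) / δ²
   = (1.645 + 0.842)² · (10² + 4²/2) / 4.9²
   = 6.1852 · (100 + 8) / 24.01
   = 6.1852 · 108 / 24.01
   = 27.82
Round up → n₁ = 28; n₂ = r·n₁ = 2 × 28 = 56.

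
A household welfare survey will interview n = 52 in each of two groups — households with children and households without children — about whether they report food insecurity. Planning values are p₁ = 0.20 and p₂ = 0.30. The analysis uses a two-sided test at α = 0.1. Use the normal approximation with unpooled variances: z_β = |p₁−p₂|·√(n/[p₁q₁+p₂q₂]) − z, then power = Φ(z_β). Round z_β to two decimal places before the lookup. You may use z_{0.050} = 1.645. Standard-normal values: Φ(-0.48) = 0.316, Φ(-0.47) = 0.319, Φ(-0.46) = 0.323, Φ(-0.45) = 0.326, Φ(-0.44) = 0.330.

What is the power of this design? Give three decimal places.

Power ≈ 0.323

z_β = |p₁−p₂|·√(n/[p₁q₁+p₂q₂]) − z_{α/2}
    = 0.10 · √(52/0.3700) − 1.645
    = 0.10 · 11.8550 − 1.645
    = 1.1855 − 1.645 = -0.4595 → -0.46
Power = Φ(-0.46) = 0.323.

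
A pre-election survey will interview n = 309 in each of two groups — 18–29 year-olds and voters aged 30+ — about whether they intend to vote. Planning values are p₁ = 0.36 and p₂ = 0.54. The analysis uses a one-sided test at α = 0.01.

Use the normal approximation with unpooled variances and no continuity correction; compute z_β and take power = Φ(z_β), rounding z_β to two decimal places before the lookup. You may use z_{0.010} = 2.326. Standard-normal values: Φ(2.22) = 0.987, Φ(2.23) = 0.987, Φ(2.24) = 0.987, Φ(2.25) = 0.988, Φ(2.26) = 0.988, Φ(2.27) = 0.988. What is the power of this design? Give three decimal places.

z_β = |p₁−p₂|·√(n/[p₁q₁+p₂q₂]) − z_α
    = 0.18 · √(309/0.4788) − 2.326
    = 0.18 · 25.4040 − 2.326
    = 4.5727 − 2.326 = 2.2467 → 2.25
Power = Φ(2.25) = 0.988.

Power ≈ 0.988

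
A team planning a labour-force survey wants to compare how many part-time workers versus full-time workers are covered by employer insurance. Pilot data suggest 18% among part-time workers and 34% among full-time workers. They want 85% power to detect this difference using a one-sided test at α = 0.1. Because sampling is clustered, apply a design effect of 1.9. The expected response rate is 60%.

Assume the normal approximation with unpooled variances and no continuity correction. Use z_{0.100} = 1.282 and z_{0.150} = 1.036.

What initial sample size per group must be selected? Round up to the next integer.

n = 248 per group

n = (z_α + z_β)² · [p₁(1−p₁) + p₂(1−p₂)] / (p₁ − p₂)²
  = (1.282 + 1.036)² · (0.18·0.82 + 0.34·0.66) / (-0.16)²
  = (2.318)² · (0.1476 + 0.2244) / 0.0256
  = 5.3731 · 0.3720 / 0.0256
  = 78.08
Design effect: 1.9 × 78.08 = 148.35.
Adjust for 60% response: 148.35 / 0.60 = 247.25.
Round up → n = 248 per group.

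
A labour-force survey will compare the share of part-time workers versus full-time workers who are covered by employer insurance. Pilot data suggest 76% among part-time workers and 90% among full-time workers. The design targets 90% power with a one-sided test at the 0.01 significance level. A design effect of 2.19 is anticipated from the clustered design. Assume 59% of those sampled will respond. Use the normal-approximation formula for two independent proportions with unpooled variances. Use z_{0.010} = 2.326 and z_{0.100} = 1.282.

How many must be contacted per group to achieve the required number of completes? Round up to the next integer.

n = (z_α + z_β)² · [p₁(1−p₁) + p₂(1−p₂)] / (p₁ − p₂)²
  = (2.326 + 1.282)² · (0.76·0.24 + 0.90·0.10) / (-0.14)²
  = (3.608)² · (0.1824 + 0.0900) / 0.0196
  = 13.0177 · 0.2724 / 0.0196
  = 180.92
Design effect: 2.19 × 180.92 = 396.21.
Adjust for 59% response: 396.21 / 0.59 = 671.55.
Round up → n = 672 per group.

n = 672 per group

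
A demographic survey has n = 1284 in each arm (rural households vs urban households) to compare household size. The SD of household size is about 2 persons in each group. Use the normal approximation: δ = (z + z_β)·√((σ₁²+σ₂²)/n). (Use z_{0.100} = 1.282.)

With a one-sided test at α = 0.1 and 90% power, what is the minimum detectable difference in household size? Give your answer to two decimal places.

Minimum detectable difference ≈ 0.20 persons

δ = (z_α + z_β) · √((σ₁²+σ₂²)/n)
  = (1.282 + 1.282) · √(8/1284)
  = 2.564 · √0.00623
  = 2.564 · 0.0789
  = 0.2024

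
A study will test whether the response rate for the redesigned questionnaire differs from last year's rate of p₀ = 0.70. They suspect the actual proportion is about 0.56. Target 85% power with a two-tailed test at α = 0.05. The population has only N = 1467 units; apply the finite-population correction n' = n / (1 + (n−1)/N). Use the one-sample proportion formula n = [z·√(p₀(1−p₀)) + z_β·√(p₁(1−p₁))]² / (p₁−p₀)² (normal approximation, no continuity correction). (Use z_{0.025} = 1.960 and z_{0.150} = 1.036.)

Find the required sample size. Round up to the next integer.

n = [z_{α/2}·√(p₀q₀) + z_β·√(p₁q₁)]² / (p₁ − p₀)²
  = [1.960·√(0.70·0.30) + 1.036·√(0.56·0.44)]² / (-0.14)²
  = [1.960·0.4583 + 1.036·0.4964]² / 0.0196
  = [1.4124]² / 0.0196
  = 101.79
Finite-population correction (N = 1467): 101.79 / (1 + (101.79 − 1)/1467) = 95.24.
Round up → n = 96.

n = 96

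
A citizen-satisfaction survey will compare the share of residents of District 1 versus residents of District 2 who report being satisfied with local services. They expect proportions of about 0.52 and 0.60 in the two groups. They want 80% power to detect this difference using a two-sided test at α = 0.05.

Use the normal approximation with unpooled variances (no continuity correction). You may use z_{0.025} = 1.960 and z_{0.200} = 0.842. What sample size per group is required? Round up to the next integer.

n = (z_{α/2} + z_β)² · [p₁(1−p₁) + p₂(1−p₂)] / (p₁ − p₂)²
  = (1.960 + 0.842)² · (0.52·0.48 + 0.60·0.40) / (-0.08)²
  = (2.802)² · (0.2496 + 0.2400) / 0.0064
  = 7.8512 · 0.4896 / 0.0064
  = 600.62
Round up → n = 601 per group.

n = 601 per group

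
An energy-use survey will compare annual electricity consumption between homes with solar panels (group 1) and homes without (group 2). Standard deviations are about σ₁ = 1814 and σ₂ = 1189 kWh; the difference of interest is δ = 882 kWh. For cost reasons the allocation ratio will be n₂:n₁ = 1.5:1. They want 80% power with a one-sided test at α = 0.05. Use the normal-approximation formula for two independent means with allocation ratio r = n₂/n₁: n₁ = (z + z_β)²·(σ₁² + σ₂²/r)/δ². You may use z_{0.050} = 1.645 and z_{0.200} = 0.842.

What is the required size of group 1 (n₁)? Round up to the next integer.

n₁ = 34

n₁ = (z_α + z_β)² · (σ₁² + σ₂²/r) / δ²
   = (1.645 + 0.842)² · (1814² + 1189²/1.5) / 882²
   = 6.1852 · (3290596 + 942480.7) / 777924
   = 6.1852 · 4233076.7 / 777924
   = 33.66
Round up → n₁ = 34; n₂ = r·n₁ = 1.5 × 34 = 51.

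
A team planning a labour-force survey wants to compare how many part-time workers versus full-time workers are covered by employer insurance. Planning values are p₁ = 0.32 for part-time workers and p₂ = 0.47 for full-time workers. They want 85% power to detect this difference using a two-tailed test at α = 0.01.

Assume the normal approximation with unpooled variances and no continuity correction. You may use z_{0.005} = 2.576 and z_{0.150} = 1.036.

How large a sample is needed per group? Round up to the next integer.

n = 271 per group

n = (z_{α/2} + z_β)² · [p₁(1−p₁) + p₂(1−p₂)] / (p₁ − p₂)²
  = (2.576 + 1.036)² · (0.32·0.68 + 0.47·0.53) / (-0.15)²
  = (3.612)² · (0.2176 + 0.2491) / 0.0225
  = 13.0465 · 0.4667 / 0.0225
  = 270.61
Round up → n = 271 per group.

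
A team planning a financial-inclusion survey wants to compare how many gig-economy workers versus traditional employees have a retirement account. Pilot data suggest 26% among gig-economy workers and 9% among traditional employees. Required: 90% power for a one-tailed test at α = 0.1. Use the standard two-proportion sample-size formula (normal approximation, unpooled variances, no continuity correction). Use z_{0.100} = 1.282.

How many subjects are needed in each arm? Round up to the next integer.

n = 63 per group

n = (z_α + z_β)² · [p₁(1−p₁) + p₂(1−p₂)] / (p₁ − p₂)²
  = (1.282 + 1.282)² · (0.26·0.74 + 0.09·0.91) / (0.17)²
  = (2.564)² · (0.1924 + 0.0819) / 0.0289
  = 6.5741 · 0.2743 / 0.0289
  = 62.40
Round up → n = 63 per group.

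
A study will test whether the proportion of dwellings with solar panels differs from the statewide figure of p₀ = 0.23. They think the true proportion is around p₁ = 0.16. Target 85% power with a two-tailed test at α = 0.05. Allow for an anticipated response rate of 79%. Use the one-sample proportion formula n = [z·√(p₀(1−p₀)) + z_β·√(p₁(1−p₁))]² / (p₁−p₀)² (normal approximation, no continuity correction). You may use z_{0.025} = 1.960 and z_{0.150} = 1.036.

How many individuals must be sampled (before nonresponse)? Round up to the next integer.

n = [z_{α/2}·√(p₀q₀) + z_β·√(p₁q₁)]² / (p₁ − p₀)²
  = [1.960·√(0.23·0.77) + 1.036·√(0.16·0.84)]² / (-0.07)²
  = [1.960·0.4208 + 1.036·0.3666]² / 0.0049
  = [1.2046]² / 0.0049
  = 296.15
Adjust for 79% response: 296.15 / 0.79 = 374.88.
Round up → n = 375.

n = 375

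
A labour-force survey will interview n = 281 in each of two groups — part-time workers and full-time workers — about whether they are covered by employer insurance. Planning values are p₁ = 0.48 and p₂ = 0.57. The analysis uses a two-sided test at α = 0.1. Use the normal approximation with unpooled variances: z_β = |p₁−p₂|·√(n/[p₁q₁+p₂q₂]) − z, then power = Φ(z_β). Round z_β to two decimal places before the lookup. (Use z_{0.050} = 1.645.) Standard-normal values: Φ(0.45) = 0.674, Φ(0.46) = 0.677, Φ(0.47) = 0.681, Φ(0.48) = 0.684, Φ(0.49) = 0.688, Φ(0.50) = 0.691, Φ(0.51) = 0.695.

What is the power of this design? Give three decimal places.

z_β = |p₁−p₂|·√(n/[p₁q₁+p₂q₂]) − z_{α/2}
    = 0.09 · √(281/0.4947) − 1.645
    = 0.09 · 23.8332 − 1.645
    = 2.1450 − 1.645 = 0.5000 → 0.50
Power = Φ(0.50) = 0.691.

Power ≈ 0.691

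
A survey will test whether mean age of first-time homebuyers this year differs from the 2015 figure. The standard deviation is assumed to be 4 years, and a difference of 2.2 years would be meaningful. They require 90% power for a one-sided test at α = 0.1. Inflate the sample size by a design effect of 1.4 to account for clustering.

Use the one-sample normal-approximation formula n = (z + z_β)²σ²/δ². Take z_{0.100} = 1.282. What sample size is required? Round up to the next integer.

n = (z_α + z_β)² · σ² / δ²
  = (1.282 + 1.282)² · 4² / 2.2²
  = 6.5741 · 16 / 4.84
  = 21.73
Design effect: 1.4 × 21.73 = 30.43.
Round up → n = 31.

n = 31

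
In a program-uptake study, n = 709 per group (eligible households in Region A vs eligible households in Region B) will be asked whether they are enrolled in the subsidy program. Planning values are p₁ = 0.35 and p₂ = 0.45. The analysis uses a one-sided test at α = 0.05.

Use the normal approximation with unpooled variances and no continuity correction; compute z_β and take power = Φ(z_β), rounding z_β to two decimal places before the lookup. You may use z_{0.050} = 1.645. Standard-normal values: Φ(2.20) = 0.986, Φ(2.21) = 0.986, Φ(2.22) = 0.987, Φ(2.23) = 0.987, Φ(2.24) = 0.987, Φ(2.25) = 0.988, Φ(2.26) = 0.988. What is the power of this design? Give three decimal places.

Power ≈ 0.987

z_β = |p₁−p₂|·√(n/[p₁q₁+p₂q₂]) − z_α
    = 0.10 · √(709/0.4750) − 1.645
    = 0.10 · 38.6346 − 1.645
    = 3.8635 − 1.645 = 2.2185 → 2.22
Power = Φ(2.22) = 0.987.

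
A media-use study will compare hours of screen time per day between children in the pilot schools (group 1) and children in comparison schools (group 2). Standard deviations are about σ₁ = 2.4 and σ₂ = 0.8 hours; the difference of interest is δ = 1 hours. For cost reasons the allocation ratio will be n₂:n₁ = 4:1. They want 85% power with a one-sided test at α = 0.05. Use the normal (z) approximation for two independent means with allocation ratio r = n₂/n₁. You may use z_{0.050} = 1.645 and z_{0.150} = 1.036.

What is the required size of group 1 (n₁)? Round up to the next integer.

n₁ = 43

n₁ = (z_α + z_β)² · (σ₁² + σ₂²/r) / δ²
   = (1.645 + 1.036)² · (2.4² + 0.8²/4) / 1²
   = 7.1878 · (5.76 + 0.16) / 1
   = 7.1878 · 5.92 / 1
   = 42.55
Round up → n₁ = 43; n₂ = r·n₁ = 4 × 43 = 172.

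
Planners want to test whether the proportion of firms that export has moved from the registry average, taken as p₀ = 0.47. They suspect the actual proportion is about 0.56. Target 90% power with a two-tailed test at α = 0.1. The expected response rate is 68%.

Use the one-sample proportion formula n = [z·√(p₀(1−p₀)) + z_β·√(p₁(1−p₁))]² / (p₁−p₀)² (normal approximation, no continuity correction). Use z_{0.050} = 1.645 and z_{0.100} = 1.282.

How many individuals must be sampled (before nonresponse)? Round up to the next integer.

n = [z_{α/2}·√(p₀q₀) + z_β·√(p₁q₁)]² / (p₁ − p₀)²
  = [1.645·√(0.47·0.53) + 1.282·√(0.56·0.44)]² / (0.09)²
  = [1.645·0.4991 + 1.282·0.4964]² / 0.0081
  = [1.4574]² / 0.0081
  = 262.22
Adjust for 68% response: 262.22 / 0.68 = 385.62.
Round up → n = 386.

n = 386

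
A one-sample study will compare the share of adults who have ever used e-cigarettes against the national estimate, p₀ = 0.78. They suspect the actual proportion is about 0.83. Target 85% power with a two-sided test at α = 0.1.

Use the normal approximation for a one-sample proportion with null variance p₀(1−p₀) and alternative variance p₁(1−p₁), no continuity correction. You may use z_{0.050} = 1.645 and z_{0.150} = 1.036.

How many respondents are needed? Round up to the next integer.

n = 459

n = [z_{α/2}·√(p₀q₀) + z_β·√(p₁q₁)]² / (p₁ − p₀)²
  = [1.645·√(0.78·0.22) + 1.036·√(0.83·0.17)]² / (0.05)²
  = [1.645·0.4142 + 1.036·0.3756]² / 0.0025
  = [1.0706]² / 0.0025
  = 458.47
Round up → n = 459.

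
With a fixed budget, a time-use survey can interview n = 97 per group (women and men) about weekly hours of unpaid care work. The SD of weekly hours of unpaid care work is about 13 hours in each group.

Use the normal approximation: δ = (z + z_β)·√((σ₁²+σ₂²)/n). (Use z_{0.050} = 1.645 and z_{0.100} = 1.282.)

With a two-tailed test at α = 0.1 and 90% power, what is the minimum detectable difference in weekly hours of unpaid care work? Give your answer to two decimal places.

δ = (z_{α/2} + z_β) · √((σ₁²+σ₂²)/n)
  = (1.645 + 1.282) · √(338/97)
  = 2.927 · √3.4845
  = 2.927 · 1.8667
  = 5.4638

Minimum detectable difference ≈ 5.46 hours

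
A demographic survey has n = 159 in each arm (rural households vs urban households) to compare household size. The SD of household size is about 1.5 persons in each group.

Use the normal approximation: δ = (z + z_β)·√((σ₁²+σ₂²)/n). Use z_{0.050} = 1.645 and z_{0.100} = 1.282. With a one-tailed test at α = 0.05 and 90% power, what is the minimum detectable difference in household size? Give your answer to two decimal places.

δ = (z_α + z_β) · √((σ₁²+σ₂²)/n)
  = (1.645 + 1.282) · √(4.5/159)
  = 2.927 · √0.0283
  = 2.927 · 0.1682
  = 0.4924

Minimum detectable difference ≈ 0.49 persons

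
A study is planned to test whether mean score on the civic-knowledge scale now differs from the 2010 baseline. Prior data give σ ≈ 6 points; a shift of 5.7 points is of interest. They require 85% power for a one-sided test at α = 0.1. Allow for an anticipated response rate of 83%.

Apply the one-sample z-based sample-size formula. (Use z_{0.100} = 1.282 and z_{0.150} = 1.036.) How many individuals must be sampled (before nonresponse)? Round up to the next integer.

n = (z_α + z_β)² · σ² / δ²
  = (1.282 + 1.036)² · 6² / 5.7²
  = 5.3731 · 36 / 32.49
  = 5.95
Adjust for 83% response: 5.95 / 0.83 = 7.17.
Round up → n = 8.

n = 8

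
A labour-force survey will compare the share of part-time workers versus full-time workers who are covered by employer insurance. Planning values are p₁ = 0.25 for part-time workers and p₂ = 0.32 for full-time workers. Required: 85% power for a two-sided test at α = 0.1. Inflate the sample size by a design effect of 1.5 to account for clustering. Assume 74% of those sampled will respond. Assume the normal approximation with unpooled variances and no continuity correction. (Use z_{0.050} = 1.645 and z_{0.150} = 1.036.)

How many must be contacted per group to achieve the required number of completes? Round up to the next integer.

n = (z_{α/2} + z_β)² · [p₁(1−p₁) + p₂(1−p₂)] / (p₁ − p₂)²
  = (1.645 + 1.036)² · (0.25·0.75 + 0.32·0.68) / (-0.07)²
  = (2.681)² · (0.1875 + 0.2176) / 0.0049
  = 7.1878 · 0.4051 / 0.0049
  = 594.24
Design effect: 1.5 × 594.24 = 891.36.
Adjust for 74% response: 891.36 / 0.74 = 1204.53.
Round up → n = 1205 per group.

n = 1205 per group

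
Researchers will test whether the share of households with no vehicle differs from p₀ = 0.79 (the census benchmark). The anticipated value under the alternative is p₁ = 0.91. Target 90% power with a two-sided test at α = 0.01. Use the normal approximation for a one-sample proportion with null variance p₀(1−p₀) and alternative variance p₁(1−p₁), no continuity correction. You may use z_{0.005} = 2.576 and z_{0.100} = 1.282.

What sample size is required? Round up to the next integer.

n = 140

n = [z_{α/2}·√(p₀q₀) + z_β·√(p₁q₁)]² / (p₁ − p₀)²
  = [2.576·√(0.79·0.21) + 1.282·√(0.91·0.09)]² / (0.12)²
  = [2.576·0.4073 + 1.282·0.2862]² / 0.0144
  = [1.4161]² / 0.0144
  = 139.26
Round up → n = 140.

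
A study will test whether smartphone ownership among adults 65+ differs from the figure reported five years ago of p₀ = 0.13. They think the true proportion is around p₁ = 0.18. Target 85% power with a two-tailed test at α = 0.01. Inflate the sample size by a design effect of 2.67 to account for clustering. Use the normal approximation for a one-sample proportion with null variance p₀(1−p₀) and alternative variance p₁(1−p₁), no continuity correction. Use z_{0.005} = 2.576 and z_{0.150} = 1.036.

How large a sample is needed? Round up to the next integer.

n = 1708

n = [z_{α/2}·√(p₀q₀) + z_β·√(p₁q₁)]² / (p₁ − p₀)²
  = [2.576·√(0.13·0.87) + 1.036·√(0.18·0.82)]² / (0.05)²
  = [2.576·0.3363 + 1.036·0.3842]² / 0.0025
  = [1.2643]² / 0.0025
  = 639.42
Design effect: 2.67 × 639.42 = 1707.25.
Round up → n = 1708.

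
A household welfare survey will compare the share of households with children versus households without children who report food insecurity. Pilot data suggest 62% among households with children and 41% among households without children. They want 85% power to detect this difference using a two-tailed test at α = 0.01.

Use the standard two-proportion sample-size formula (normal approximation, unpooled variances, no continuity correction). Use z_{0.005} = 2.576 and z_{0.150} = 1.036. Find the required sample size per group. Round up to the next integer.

n = (z_{α/2} + z_β)² · [p₁(1−p₁) + p₂(1−p₂)] / (p₁ − p₂)²
  = (2.576 + 1.036)² · (0.62·0.38 + 0.41·0.59) / (0.21)²
  = (3.612)² · (0.2356 + 0.2419) / 0.0441
  = 13.0465 · 0.4775 / 0.0441
  = 141.26
Round up → n = 142 per group.

n = 142 per group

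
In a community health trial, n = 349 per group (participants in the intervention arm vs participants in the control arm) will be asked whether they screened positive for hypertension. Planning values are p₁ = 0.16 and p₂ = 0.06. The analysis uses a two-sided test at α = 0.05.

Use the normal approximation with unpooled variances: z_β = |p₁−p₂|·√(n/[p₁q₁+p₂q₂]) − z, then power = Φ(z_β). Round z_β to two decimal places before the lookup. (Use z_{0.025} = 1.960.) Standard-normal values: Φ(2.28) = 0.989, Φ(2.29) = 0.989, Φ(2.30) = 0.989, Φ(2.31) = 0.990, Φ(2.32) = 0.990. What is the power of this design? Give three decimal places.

Power ≈ 0.990

z_β = |p₁−p₂|·√(n/[p₁q₁+p₂q₂]) − z_{α/2}
    = 0.10 · √(349/0.1908) − 1.960
    = 0.10 · 42.7685 − 1.960
    = 4.2768 − 1.960 = 2.3168 → 2.32
Power = Φ(2.32) = 0.990.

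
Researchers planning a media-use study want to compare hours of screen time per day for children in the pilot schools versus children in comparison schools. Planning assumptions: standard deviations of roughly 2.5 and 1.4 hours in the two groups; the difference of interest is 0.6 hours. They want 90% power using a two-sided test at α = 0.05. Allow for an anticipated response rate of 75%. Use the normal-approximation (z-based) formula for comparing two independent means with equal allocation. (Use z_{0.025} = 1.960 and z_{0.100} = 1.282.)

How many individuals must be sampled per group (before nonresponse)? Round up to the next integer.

n = 320 per group

n = (z_{α/2} + z_β)² · (σ₁² + σ₂²) / δ²
  = (1.960 + 1.282)² · (2.5² + 1.4² = 8.21) / 0.6²
  = 10.5106 · 8.21 / 0.36
  = 239.70
Adjust for 75% response: 239.70 / 0.75 = 319.60.
Round up → n = 320 per group.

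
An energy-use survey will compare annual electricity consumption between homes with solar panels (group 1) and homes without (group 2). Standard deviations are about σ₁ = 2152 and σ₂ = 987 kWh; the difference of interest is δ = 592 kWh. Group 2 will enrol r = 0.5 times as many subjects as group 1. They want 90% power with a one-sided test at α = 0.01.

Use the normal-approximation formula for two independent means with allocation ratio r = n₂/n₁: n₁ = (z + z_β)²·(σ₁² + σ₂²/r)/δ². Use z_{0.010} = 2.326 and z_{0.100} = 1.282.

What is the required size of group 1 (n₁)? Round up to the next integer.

n₁ = 245

n₁ = (z_α + z_β)² · (σ₁² + σ₂²/r) / δ²
   = (2.326 + 1.282)² · (2152² + 987²/0.5) / 592²
   = 13.0177 · (4631104 + 1948338) / 350464
   = 13.0177 · 6579442 / 350464
   = 244.39
Round up → n₁ = 245; n₂ = r·n₁ = 0.5 × 245 = 123.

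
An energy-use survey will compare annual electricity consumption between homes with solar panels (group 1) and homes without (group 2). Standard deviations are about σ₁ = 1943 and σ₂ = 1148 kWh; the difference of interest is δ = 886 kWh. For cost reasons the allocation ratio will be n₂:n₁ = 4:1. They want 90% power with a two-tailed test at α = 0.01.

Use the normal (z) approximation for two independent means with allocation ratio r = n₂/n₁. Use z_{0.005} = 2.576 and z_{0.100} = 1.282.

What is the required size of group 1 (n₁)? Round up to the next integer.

n₁ = (z_{α/2} + z_β)² · (σ₁² + σ₂²/r) / δ²
   = (2.576 + 1.282)² · (1943² + 1148²/4) / 886²
   = 14.8842 · (3775249 + 329476) / 784996
   = 14.8842 · 4104725 / 784996
   = 77.83
Round up → n₁ = 78; n₂ = r·n₁ = 4 × 78 = 312.

n₁ = 78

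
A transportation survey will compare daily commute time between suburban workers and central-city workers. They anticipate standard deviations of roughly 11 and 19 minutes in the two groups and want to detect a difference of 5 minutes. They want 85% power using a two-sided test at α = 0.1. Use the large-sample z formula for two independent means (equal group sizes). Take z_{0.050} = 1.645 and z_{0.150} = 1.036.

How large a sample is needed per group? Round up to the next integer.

n = 139 per group

n = (z_{α/2} + z_β)² · (σ₁² + σ₂²) / δ²
  = (1.645 + 1.036)² · (11² + 19² = 482) / 5²
  = 7.1878 · 482 / 25
  = 138.58
Round up → n = 139 per group.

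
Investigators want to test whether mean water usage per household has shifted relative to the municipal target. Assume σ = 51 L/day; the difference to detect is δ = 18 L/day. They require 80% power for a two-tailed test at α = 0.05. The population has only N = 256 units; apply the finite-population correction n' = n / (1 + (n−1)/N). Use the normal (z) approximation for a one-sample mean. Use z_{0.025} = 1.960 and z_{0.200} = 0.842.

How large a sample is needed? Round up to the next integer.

n = (z_{α/2} + z_β)² · σ² / δ²
  = (1.960 + 0.842)² · 51² / 18²
  = 7.8512 · 2601 / 324
  = 63.03
Finite-population correction (N = 256): 63.03 / (1 + (63.03 − 1)/256) = 50.73.
Round up → n = 51.

n = 51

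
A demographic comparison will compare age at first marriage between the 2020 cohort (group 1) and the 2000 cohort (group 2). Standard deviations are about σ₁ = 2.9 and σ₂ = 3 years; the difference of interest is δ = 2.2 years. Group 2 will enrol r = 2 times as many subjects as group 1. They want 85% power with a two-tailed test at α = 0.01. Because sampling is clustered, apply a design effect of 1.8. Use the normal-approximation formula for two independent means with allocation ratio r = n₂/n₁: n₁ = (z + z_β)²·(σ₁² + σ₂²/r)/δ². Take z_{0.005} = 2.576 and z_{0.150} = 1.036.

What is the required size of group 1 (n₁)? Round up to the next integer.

n₁ = 63

n₁ = (z_{α/2} + z_β)² · (σ₁² + σ₂²/r) / δ²
   = (2.576 + 1.036)² · (2.9² + 3²/2) / 2.2²
   = 13.0465 · (8.41 + 4.5) / 4.84
   = 13.0465 · 12.91 / 4.84
   = 34.80
Design effect: 1.8 × 34.80 = 62.64.
Round up → n₁ = 63; n₂ = r·n₁ = 2 × 63 = 126.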